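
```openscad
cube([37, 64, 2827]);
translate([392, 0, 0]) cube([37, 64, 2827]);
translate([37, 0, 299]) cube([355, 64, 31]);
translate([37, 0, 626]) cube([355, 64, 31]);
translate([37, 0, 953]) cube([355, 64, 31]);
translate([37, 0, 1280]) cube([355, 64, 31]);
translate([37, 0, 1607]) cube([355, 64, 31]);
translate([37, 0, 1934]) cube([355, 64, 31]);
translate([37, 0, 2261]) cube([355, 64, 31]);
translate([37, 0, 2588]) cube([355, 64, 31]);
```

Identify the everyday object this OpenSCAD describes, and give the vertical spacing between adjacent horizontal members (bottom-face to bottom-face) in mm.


A ladder. The rung spacing is 327 mm.

Two tall 37×64 posts with 8 short bars between them — a ladder. Adjacent rungs sit at z = 299 and z = 626, so the spacing is 626 − 299 = 327 mm.


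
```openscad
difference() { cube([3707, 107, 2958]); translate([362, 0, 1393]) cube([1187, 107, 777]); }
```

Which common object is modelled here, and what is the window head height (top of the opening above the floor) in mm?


A wall with a window opening. The window head height is 2170 mm.

A wall with a rectangular opening subtracted — a window. Sill at z = 1393, opening 777 mm tall, so the head is at 1393 + 777 = 2170 mm.


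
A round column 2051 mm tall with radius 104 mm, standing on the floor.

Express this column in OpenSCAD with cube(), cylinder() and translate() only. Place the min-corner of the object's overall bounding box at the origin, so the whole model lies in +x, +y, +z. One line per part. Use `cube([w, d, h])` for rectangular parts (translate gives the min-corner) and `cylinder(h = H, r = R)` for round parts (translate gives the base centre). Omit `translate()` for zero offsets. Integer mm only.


translate([104, 104, 0]) cylinder(h = 2051, r = 104);


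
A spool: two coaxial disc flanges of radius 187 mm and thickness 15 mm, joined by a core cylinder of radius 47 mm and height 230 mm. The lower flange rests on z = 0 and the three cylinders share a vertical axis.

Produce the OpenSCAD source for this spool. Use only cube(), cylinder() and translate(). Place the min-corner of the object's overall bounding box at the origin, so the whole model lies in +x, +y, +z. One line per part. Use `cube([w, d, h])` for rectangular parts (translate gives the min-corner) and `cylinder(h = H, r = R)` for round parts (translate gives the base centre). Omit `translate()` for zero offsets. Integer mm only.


translate([187, 187, 0]) cylinder(h = 15, r = 187);
translate([187, 187, 15]) cylinder(h = 230, r = 47);
translate([187, 187, 245]) cylinder(h = 15, r = 187);


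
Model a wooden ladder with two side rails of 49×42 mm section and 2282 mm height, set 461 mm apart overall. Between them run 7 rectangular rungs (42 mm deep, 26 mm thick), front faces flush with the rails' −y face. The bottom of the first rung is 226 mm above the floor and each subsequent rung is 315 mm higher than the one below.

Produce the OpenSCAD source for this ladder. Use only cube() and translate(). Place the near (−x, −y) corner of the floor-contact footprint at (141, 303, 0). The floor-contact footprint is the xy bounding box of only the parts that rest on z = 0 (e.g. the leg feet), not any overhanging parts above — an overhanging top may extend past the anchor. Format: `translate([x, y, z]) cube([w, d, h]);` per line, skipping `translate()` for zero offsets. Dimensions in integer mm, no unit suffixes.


translate([141, 303, 0]) cube([49, 42, 2282]);
translate([553, 303, 0]) cube([49, 42, 2282]);
translate([190, 303, 226]) cube([363, 42, 26]);
translate([190, 303, 541]) cube([363, 42, 26]);
translate([190, 303, 856]) cube([363, 42, 26]);
translate([190, 303, 1171]) cube([363, 42, 26]);
translate([190, 303, 1486]) cube([363, 42, 26]);
translate([190, 303, 1801]) cube([363, 42, 26]);
translate([190, 303, 2116]) cube([363, 42, 26]);


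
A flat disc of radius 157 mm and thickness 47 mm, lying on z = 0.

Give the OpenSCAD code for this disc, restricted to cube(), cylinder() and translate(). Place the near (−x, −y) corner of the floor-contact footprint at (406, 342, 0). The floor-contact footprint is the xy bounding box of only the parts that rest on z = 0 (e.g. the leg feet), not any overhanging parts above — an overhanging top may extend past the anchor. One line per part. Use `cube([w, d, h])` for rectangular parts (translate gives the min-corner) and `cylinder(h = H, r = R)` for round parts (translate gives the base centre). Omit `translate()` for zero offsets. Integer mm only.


translate([563, 499, 0]) cylinder(h = 47, r = 157);


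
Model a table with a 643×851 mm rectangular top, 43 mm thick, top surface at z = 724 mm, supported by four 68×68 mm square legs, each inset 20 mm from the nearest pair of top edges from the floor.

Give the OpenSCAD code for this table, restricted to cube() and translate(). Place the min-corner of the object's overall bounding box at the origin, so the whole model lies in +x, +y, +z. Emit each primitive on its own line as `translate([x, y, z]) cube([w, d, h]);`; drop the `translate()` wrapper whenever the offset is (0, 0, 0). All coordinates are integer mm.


// leg_h = 724 - 43 = 681
translate([0, 0, 681]) cube([643, 851, 43]);
translate([20, 20, 0]) cube([68, 68, 681]);
translate([555, 20, 0]) cube([68, 68, 681]);
translate([20, 763, 0]) cube([68, 68, 681]);
translate([555, 763, 0]) cube([68, 68, 681]);


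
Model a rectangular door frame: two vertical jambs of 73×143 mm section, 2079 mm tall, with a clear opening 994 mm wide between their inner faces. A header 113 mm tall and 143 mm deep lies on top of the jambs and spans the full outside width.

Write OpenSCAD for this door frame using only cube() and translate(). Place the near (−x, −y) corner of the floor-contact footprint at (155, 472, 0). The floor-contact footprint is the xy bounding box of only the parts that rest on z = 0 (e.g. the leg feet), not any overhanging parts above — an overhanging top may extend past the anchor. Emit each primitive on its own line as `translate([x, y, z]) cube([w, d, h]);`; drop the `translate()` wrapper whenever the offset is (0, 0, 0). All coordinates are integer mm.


translate([155, 472, 0]) cube([73, 143, 2079]);
translate([1222, 472, 0]) cube([73, 143, 2079]);
translate([155, 472, 2079]) cube([1140, 143, 113]);


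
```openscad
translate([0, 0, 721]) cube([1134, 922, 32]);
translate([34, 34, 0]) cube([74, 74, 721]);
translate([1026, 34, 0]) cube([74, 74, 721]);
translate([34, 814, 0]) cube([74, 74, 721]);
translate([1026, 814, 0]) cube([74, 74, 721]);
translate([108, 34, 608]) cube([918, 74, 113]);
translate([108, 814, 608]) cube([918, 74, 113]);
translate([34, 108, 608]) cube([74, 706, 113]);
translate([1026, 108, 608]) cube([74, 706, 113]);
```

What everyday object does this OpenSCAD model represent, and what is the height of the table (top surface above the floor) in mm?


A table. The table height is 753 mm.

A 1134×922×32 slab sits at z = 721 on four 74 mm square posts — a table. The top surface is at 721 + 32 = 753 mm.


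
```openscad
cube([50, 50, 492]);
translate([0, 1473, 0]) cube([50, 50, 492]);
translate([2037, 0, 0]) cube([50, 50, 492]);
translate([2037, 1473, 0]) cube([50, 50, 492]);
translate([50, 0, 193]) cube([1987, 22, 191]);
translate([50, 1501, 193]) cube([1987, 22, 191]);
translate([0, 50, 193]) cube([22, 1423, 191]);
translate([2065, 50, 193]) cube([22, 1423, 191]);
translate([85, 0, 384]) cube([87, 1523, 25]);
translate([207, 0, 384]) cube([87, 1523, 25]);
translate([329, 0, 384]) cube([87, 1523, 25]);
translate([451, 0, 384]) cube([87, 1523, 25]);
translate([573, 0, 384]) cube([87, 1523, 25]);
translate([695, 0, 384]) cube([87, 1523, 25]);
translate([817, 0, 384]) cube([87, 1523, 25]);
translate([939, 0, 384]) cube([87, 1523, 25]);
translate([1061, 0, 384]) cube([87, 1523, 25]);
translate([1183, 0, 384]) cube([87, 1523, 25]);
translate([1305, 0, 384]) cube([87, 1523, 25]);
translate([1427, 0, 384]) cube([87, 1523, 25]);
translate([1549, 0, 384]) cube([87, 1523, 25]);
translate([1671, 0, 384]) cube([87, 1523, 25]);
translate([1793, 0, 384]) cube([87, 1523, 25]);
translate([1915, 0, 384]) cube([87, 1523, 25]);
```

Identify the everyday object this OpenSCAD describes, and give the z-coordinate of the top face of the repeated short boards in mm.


A bed frame. The slat-top height is 409 mm.

Four posts, four rails, and a row of slats — a bed frame. Slats sit on the rails at z = 193 + 191 = 384; with slat thickness 25, the top is 409 mm.


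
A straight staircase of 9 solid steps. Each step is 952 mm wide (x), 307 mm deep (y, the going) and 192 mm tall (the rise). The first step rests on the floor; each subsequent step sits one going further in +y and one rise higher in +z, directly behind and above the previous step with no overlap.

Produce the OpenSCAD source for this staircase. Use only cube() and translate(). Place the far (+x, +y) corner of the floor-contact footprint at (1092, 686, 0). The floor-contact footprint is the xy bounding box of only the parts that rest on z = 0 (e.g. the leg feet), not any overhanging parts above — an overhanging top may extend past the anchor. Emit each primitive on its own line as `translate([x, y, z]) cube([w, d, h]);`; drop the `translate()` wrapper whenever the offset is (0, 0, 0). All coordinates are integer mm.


translate([140, 379, 0]) cube([952, 307, 192]);
translate([140, 686, 192]) cube([952, 307, 192]);
translate([140, 993, 384]) cube([952, 307, 192]);
translate([140, 1300, 576]) cube([952, 307, 192]);
translate([140, 1607, 768]) cube([952, 307, 192]);
translate([140, 1914, 960]) cube([952, 307, 192]);
translate([140, 2221, 1152]) cube([952, 307, 192]);
translate([140, 2528, 1344]) cube([952, 307, 192]);
translate([140, 2835, 1536]) cube([952, 307, 192]);


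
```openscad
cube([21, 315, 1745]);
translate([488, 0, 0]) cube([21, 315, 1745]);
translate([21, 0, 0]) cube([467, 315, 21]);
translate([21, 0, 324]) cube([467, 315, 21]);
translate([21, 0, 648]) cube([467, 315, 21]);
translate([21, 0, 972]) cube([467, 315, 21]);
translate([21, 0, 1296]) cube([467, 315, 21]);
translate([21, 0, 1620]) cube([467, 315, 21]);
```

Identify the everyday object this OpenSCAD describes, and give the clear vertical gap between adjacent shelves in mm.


A bookshelf. The clear shelf gap is 303 mm.

Two tall side panels with 6 horizontal boards between them — a bookshelf. The first two shelf undersides are at z = 0 and z = 324; with shelf thickness 21, the clear gap is 324 − 0 − 21 = 303 mm.


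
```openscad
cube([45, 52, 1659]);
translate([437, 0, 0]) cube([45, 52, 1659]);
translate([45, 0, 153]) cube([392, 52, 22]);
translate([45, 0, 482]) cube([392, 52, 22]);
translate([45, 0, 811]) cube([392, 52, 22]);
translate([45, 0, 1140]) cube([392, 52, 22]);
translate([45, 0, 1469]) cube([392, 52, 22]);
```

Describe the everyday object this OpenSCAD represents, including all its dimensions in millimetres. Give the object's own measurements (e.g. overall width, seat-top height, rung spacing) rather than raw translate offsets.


A straight ladder. Two 45×52 mm vertical rails, 1659 mm tall, stand 482 mm apart (outside-to-outside) with their front faces coplanar on the −y side. 5 rungs, each 52 mm deep and 22 mm tall, span between the inner faces of the rails, front faces flush with the rails. The lowest rung's underside is at z = 153 mm and rungs are spaced 329 mm apart (underside to underside).


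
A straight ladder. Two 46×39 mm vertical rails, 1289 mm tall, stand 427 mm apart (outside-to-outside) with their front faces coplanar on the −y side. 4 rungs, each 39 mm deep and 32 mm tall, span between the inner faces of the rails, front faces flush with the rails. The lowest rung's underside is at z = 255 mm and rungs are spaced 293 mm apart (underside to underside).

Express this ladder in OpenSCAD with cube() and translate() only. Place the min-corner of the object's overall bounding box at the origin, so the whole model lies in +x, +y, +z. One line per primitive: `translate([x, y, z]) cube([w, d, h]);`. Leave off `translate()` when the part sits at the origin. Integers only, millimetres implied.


// rung span = 427 - 2*46 = 335
// rung[k] z = 255 + k*293
cube([46, 39, 1289]);
translate([381, 0, 0]) cube([46, 39, 1289]);
translate([46, 0, 255]) cube([335, 39, 32]);
translate([46, 0, 548]) cube([335, 39, 32]);
translate([46, 0, 841]) cube([335, 39, 32]);
translate([46, 0, 1134]) cube([335, 39, 32]);


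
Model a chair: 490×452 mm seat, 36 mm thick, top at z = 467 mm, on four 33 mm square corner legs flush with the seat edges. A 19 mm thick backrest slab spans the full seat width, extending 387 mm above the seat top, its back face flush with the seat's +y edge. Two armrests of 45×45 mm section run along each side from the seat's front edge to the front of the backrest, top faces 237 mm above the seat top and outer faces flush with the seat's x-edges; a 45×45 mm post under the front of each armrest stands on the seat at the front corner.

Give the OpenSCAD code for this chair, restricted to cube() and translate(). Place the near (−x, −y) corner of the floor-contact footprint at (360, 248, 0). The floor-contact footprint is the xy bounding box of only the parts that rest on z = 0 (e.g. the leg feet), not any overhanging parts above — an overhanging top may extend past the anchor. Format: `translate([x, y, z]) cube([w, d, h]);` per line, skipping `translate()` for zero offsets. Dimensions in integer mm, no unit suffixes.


// leg_h = 467 - 36 = 431
// arm post h = 237 - 45 = 192
translate([360, 248, 431]) cube([490, 452, 36]);
translate([360, 248, 0]) cube([33, 33, 431]);
translate([817, 248, 0]) cube([33, 33, 431]);
translate([360, 667, 0]) cube([33, 33, 431]);
translate([817, 667, 0]) cube([33, 33, 431]);
translate([360, 681, 467]) cube([490, 19, 387]);
translate([360, 248, 659]) cube([45, 433, 45]);
translate([805, 248, 659]) cube([45, 433, 45]);
translate([360, 248, 467]) cube([45, 45, 192]);
translate([805, 248, 467]) cube([45, 45, 192]);


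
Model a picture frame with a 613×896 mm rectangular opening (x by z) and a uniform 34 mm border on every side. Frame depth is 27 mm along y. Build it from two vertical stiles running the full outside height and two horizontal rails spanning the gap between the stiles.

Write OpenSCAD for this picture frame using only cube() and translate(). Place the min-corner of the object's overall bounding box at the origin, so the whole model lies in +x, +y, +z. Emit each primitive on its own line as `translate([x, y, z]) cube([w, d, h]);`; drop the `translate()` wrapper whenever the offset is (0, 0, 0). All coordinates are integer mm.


cube([34, 27, 964]);
translate([647, 0, 0]) cube([34, 27, 964]);
translate([34, 0, 0]) cube([613, 27, 34]);
translate([34, 0, 930]) cube([613, 27, 34]);


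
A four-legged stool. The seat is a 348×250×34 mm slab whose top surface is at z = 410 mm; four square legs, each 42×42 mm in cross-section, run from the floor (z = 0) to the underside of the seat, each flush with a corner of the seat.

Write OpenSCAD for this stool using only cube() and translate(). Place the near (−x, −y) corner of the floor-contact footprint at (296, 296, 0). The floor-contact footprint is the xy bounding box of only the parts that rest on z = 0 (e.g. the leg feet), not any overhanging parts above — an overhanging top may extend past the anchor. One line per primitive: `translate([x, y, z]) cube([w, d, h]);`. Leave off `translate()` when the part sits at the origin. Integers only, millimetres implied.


translate([296, 296, 376]) cube([348, 250, 34]);
translate([296, 296, 0]) cube([42, 42, 376]);
translate([602, 296, 0]) cube([42, 42, 376]);
translate([296, 504, 0]) cube([42, 42, 376]);
translate([602, 504, 0]) cube([42, 42, 376]);


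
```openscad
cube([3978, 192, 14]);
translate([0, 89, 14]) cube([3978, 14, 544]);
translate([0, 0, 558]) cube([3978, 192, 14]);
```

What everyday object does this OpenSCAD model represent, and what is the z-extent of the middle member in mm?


An I-beam. The web height is 544 mm.

Two wide flanges with a thin centred web — an I-beam. Overall 572 mm minus two 14 mm flanges gives a web of 572 − 2·14 = 544 mm.


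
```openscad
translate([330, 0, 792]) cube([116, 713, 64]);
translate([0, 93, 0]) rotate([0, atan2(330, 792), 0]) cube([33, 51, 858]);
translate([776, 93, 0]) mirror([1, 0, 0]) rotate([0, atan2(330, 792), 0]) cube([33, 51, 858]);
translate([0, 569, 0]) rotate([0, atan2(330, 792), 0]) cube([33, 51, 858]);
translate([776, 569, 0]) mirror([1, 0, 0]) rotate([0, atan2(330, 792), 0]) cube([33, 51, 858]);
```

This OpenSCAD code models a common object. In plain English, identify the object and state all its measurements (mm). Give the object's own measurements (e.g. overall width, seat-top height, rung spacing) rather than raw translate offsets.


A sawhorse. A 116×713×64 mm beam (x, y, z) sits on two A-frame leg pairs. Each pair is two raked legs of 33×51 mm section (51 mm along y) splaying symmetrically in x. Each leg rises 792 mm vertically over 330 mm of horizontal reach and is 858 mm long along its own axis. Every leg's outer bottom edge rests on the floor and its outer top edge meets a bottom edge of the beam — the left legs (tilting toward +x) meet the beam's −x bottom edge, the right legs (their mirror images, tilting toward −x) meet its +x bottom edge — so the leg tops tuck under the beam, the beam's underside is 792 mm above the floor, and the feet are 776 mm apart outside-to-outside with the beam centred between them. The two leg pairs are set in 93 mm from either end of the beam.


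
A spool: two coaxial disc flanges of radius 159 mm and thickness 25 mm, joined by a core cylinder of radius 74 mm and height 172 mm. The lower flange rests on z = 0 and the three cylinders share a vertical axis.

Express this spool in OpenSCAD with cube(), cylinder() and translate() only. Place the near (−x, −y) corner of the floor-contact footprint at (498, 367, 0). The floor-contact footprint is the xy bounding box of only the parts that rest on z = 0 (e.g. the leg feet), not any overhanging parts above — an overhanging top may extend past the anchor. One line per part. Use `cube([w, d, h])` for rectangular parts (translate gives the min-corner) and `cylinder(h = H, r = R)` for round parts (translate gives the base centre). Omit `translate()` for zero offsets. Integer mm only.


translate([657, 526, 0]) cylinder(h = 25, r = 159);
translate([657, 526, 25]) cylinder(h = 172, r = 74);
translate([657, 526, 197]) cylinder(h = 25, r = 159);


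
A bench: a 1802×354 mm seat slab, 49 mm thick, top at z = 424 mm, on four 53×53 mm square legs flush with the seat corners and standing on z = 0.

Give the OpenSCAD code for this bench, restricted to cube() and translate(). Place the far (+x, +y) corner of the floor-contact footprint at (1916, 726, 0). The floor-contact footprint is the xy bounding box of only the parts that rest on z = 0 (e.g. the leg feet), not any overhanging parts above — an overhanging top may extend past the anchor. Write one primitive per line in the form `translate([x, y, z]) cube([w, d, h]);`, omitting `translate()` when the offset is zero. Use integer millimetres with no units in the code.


translate([114, 372, 375]) cube([1802, 354, 49]);
translate([114, 372, 0]) cube([53, 53, 375]);
translate([114, 673, 0]) cube([53, 53, 375]);
translate([1863, 372, 0]) cube([53, 53, 375]);
translate([1863, 673, 0]) cube([53, 53, 375]);


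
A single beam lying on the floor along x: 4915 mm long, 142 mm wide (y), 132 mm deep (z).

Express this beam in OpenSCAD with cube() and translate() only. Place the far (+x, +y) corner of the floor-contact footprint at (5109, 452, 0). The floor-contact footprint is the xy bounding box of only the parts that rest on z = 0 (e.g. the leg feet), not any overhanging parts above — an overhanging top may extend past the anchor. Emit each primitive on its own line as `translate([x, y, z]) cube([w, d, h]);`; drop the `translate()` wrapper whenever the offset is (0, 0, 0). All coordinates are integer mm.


translate([194, 310, 0]) cube([4915, 142, 132]);


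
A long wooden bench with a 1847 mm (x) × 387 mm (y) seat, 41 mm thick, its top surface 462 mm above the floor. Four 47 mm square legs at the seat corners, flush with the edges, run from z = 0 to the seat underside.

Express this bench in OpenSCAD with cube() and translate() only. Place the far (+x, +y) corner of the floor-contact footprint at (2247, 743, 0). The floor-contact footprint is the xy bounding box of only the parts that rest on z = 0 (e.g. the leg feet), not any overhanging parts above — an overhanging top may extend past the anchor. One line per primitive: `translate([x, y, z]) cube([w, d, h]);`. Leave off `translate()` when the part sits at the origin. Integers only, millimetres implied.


// leg_h = 462 − 41 = 421
translate([400, 356, 421]) cube([1847, 387, 41]);
translate([400, 356, 0]) cube([47, 47, 421]);
translate([400, 696, 0]) cube([47, 47, 421]);
translate([2200, 356, 0]) cube([47, 47, 421]);
translate([2200, 696, 0]) cube([47, 47, 421]);


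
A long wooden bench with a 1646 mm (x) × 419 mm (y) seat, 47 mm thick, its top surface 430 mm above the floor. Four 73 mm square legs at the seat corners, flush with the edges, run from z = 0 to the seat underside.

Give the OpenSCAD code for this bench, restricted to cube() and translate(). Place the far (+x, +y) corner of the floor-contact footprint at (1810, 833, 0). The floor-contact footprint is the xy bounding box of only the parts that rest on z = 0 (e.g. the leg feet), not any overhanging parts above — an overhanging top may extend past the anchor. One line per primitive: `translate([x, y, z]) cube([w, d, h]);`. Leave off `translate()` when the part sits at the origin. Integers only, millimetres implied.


translate([164, 414, 383]) cube([1646, 419, 47]);
translate([164, 414, 0]) cube([73, 73, 383]);
translate([164, 760, 0]) cube([73, 73, 383]);
translate([1737, 414, 0]) cube([73, 73, 383]);
translate([1737, 760, 0]) cube([73, 73, 383]);


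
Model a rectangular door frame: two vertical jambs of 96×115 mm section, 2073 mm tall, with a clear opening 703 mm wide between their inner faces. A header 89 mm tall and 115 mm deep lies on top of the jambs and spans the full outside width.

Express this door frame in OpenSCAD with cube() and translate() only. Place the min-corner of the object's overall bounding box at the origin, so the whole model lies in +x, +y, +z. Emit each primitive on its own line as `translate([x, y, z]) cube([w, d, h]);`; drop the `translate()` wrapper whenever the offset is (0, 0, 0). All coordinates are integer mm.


cube([96, 115, 2073]);
translate([799, 0, 0]) cube([96, 115, 2073]);
translate([0, 0, 2073]) cube([895, 115, 89]);


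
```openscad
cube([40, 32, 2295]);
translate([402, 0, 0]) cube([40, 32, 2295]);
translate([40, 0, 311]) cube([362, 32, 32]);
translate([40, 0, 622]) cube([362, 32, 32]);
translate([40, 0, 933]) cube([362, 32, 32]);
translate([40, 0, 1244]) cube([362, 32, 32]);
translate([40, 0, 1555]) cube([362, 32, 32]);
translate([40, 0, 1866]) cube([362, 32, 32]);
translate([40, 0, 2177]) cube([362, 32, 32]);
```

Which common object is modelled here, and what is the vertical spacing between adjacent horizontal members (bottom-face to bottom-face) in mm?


A ladder. The rung spacing is 311 mm.

Two tall 40×32 posts with 7 short bars between them — a ladder. Adjacent rungs sit at z = 311 and z = 622, so the spacing is 622 − 311 = 311 mm.


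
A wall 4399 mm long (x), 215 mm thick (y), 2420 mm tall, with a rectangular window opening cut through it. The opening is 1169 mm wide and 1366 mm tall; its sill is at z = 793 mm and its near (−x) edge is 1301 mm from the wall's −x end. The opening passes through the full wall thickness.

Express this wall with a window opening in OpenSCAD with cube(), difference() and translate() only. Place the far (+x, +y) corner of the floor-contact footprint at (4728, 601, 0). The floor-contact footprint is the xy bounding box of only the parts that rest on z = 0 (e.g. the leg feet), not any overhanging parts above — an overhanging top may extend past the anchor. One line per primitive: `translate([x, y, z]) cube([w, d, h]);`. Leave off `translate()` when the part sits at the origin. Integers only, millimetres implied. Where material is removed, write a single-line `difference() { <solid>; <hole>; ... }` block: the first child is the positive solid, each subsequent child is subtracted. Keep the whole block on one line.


difference() { translate([329, 386, 0]) cube([4399, 215, 2420]); translate([1630, 386, 793]) cube([1169, 215, 1366]); }


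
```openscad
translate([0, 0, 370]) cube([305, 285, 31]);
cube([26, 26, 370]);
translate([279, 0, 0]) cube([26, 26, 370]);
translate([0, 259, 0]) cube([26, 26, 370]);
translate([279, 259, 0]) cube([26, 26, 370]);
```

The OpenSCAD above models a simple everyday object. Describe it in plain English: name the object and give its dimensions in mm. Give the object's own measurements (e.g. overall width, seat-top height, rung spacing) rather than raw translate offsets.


A four-legged stool. The seat is a 305×285×31 mm slab whose top surface is at z = 401 mm; four square legs, each 26×26 mm in cross-section, run from the floor (z = 0) to the underside of the seat, each flush with a corner of the seat.


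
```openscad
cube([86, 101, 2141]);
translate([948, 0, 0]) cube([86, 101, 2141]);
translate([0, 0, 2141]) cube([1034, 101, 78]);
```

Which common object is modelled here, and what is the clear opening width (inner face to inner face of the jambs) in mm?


A door frame. The clear opening width is 862 mm.

Two 2141 mm tall posts with a header on top — a door frame. The left jamb is 86 mm wide at x = 0; the right jamb starts at x = 948. The clear opening is 948 − 86 = 862 mm.


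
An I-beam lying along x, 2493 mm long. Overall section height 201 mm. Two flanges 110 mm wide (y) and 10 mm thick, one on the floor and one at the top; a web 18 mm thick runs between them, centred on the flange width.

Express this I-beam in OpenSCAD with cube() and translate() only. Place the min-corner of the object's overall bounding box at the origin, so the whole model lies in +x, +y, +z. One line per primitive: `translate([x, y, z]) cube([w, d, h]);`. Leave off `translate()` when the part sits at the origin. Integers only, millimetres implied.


cube([2493, 110, 10]);
translate([0, 46, 10]) cube([2493, 18, 181]);
translate([0, 0, 191]) cube([2493, 110, 10]);


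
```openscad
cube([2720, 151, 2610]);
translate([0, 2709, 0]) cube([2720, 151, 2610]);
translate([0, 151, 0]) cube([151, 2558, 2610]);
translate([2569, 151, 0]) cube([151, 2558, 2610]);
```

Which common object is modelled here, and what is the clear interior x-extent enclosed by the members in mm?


A house (or room) frame. The interior width is 2418 mm.

Four 2610 mm walls enclosing a rectangle with no floor or roof — a room or house frame. Outside width is 2720 mm and wall thickness is 151 mm, so the interior width is 2720 − 2 × 151 = 2418 mm.


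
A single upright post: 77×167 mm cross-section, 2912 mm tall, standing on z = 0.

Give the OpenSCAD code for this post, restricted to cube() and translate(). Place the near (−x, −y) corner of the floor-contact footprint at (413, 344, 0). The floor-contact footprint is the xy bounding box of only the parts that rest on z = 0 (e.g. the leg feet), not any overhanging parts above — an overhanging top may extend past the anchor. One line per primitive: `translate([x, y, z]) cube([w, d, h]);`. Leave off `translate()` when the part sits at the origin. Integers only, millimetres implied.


translate([413, 344, 0]) cube([77, 167, 2912]);


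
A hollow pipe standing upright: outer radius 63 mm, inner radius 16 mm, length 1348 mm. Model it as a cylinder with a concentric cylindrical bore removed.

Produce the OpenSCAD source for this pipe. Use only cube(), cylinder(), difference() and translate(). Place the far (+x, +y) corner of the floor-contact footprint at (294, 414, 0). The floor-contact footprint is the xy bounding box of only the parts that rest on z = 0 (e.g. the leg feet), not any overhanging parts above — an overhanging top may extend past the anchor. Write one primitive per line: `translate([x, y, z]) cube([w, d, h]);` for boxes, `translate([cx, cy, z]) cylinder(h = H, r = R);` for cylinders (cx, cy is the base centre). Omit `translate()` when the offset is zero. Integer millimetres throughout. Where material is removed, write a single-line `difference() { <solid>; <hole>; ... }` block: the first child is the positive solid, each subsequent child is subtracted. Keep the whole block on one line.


difference() { translate([231, 351, 0]) cylinder(h = 1348, r = 63); translate([231, 351, 0]) cylinder(h = 1348, r = 16); }


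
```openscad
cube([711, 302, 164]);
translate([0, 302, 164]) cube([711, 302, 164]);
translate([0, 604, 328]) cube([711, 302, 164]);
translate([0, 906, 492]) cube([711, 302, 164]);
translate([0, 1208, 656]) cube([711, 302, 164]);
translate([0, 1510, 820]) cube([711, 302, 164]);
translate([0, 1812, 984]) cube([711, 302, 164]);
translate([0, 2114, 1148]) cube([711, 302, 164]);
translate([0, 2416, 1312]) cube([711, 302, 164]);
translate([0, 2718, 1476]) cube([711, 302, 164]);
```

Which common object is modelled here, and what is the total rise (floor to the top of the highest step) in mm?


A staircase. The total rise is 1640 mm.

10 identical blocks, each offset up and back from the previous — a staircase. Each step is 164 mm tall and there are 10 of them, so the total rise is 10 × 164 = 1640 mm.


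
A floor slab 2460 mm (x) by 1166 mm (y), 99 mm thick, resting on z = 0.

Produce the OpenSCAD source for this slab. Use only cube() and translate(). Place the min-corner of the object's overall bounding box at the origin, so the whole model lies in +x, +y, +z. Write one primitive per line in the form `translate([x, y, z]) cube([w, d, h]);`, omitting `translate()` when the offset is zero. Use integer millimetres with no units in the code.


cube([2460, 1166, 99]);


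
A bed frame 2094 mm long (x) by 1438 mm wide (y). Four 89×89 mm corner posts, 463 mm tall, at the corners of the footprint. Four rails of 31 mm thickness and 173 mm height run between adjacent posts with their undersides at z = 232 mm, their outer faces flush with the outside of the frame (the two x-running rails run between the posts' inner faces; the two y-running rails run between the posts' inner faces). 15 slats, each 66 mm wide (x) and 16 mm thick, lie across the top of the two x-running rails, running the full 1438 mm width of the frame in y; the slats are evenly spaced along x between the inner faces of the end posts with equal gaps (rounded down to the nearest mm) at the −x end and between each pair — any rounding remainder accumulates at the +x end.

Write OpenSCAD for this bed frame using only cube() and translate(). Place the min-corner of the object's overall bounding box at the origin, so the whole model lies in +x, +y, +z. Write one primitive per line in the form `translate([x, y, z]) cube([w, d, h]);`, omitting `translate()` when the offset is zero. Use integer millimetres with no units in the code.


cube([89, 89, 463]);
translate([0, 1349, 0]) cube([89, 89, 463]);
translate([2005, 0, 0]) cube([89, 89, 463]);
translate([2005, 1349, 0]) cube([89, 89, 463]);
translate([89, 0, 232]) cube([1916, 31, 173]);
translate([89, 1407, 232]) cube([1916, 31, 173]);
translate([0, 89, 232]) cube([31, 1260, 173]);
translate([2063, 89, 232]) cube([31, 1260, 173]);
translate([146, 0, 405]) cube([66, 1438, 16]);
translate([269, 0, 405]) cube([66, 1438, 16]);
translate([392, 0, 405]) cube([66, 1438, 16]);
translate([515, 0, 405]) cube([66, 1438, 16]);
translate([638, 0, 405]) cube([66, 1438, 16]);
translate([761, 0, 405]) cube([66, 1438, 16]);
translate([884, 0, 405]) cube([66, 1438, 16]);
translate([1007, 0, 405]) cube([66, 1438, 16]);
translate([1130, 0, 405]) cube([66, 1438, 16]);
translate([1253, 0, 405]) cube([66, 1438, 16]);
translate([1376, 0, 405]) cube([66, 1438, 16]);
translate([1499, 0, 405]) cube([66, 1438, 16]);
translate([1622, 0, 405]) cube([66, 1438, 16]);
translate([1745, 0, 405]) cube([66, 1438, 16]);
translate([1868, 0, 405]) cube([66, 1438, 16]);


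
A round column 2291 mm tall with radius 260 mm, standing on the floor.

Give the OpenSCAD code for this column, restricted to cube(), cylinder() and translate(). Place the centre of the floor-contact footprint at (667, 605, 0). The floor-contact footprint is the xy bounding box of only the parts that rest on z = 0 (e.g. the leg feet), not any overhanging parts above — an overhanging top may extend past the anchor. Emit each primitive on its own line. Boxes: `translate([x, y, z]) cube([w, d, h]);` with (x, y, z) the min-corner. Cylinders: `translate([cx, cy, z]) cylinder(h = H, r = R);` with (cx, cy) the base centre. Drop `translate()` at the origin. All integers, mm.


translate([667, 605, 0]) cylinder(h = 2291, r = 260);


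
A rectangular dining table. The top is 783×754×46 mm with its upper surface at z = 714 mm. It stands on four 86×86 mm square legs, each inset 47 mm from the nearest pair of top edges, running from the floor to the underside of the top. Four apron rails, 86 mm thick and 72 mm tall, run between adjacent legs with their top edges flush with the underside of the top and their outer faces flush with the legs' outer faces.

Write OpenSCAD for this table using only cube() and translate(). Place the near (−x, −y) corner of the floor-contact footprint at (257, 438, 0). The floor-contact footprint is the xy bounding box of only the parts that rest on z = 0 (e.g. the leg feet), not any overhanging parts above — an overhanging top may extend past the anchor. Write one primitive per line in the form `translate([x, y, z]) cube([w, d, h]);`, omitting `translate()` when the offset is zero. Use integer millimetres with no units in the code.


// leg_h = 714 - 46 = 668
// apron z = 668 - 72 = 596
translate([210, 391, 668]) cube([783, 754, 46]);
translate([257, 438, 0]) cube([86, 86, 668]);
translate([860, 438, 0]) cube([86, 86, 668]);
translate([257, 1012, 0]) cube([86, 86, 668]);
translate([860, 1012, 0]) cube([86, 86, 668]);
translate([343, 438, 596]) cube([517, 86, 72]);
translate([343, 1012, 596]) cube([517, 86, 72]);
translate([257, 524, 596]) cube([86, 488, 72]);
translate([860, 524, 596]) cube([86, 488, 72]);


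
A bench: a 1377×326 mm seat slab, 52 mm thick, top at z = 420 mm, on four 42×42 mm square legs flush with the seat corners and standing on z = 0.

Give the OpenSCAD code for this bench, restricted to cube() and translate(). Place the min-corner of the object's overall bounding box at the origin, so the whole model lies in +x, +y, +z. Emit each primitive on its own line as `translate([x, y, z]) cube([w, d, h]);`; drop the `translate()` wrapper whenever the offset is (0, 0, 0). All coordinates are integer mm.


translate([0, 0, 368]) cube([1377, 326, 52]);
cube([42, 42, 368]);
translate([0, 284, 0]) cube([42, 42, 368]);
translate([1335, 0, 0]) cube([42, 42, 368]);
translate([1335, 284, 0]) cube([42, 42, 368]);


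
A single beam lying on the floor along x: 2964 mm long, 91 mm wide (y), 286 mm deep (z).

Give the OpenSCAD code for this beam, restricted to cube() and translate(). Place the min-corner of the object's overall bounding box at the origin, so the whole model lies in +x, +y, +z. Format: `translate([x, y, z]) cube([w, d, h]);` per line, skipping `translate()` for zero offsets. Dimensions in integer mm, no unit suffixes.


cube([2964, 91, 286]);


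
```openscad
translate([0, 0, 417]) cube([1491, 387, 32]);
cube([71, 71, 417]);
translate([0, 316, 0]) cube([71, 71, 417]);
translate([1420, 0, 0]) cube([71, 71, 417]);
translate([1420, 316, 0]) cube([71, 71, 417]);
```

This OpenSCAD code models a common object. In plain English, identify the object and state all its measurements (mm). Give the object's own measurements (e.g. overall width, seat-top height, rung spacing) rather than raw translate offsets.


A bench: a 1491×387 mm seat slab, 32 mm thick, top at z = 449 mm, on four 71×71 mm square legs flush with the seat corners and standing on z = 0.


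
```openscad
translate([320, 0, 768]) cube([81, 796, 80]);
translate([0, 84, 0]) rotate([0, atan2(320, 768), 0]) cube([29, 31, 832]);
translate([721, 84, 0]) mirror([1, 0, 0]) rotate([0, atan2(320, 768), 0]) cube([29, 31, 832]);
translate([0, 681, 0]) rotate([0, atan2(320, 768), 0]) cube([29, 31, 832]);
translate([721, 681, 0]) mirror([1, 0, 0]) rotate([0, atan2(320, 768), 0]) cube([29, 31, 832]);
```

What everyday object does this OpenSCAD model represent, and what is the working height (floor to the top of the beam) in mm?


A sawhorse. The overall height is 848 mm.

A beam across two mirrored pairs of raked legs — a sawhorse. The beam's underside is at z = 768 (matching the legs' vertical rise in atan2(320, 768)) and the beam is 80 mm tall, so its top is at 768 + 80 = 848 mm. The raked legs top out at the beam's underside, so that is the highest point.


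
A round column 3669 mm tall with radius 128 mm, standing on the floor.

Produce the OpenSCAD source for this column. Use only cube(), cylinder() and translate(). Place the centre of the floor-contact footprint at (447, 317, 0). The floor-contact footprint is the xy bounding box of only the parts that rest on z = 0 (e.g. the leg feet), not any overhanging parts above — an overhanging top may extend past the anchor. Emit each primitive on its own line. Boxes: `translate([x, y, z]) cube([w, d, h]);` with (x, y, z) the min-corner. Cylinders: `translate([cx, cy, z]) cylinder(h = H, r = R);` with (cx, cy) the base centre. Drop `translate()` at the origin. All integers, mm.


translate([447, 317, 0]) cylinder(h = 3669, r = 128);


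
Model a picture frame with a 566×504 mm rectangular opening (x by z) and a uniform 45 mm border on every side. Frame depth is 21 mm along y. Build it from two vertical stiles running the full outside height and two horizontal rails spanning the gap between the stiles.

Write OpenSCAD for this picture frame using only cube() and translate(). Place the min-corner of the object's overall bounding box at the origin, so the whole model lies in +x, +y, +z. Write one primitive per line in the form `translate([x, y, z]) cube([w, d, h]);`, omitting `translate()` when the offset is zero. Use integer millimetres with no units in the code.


cube([45, 21, 594]);
translate([611, 0, 0]) cube([45, 21, 594]);
translate([45, 0, 0]) cube([566, 21, 45]);
translate([45, 0, 549]) cube([566, 21, 45]);


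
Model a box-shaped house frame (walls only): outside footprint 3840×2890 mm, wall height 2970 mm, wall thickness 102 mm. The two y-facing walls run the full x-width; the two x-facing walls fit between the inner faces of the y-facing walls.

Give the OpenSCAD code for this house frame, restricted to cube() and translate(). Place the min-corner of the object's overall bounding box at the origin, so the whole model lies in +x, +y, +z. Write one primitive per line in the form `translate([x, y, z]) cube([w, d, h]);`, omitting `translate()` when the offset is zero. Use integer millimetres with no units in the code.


cube([3840, 102, 2970]);
translate([0, 2788, 0]) cube([3840, 102, 2970]);
translate([0, 102, 0]) cube([102, 2686, 2970]);
translate([3738, 102, 0]) cube([102, 2686, 2970]);


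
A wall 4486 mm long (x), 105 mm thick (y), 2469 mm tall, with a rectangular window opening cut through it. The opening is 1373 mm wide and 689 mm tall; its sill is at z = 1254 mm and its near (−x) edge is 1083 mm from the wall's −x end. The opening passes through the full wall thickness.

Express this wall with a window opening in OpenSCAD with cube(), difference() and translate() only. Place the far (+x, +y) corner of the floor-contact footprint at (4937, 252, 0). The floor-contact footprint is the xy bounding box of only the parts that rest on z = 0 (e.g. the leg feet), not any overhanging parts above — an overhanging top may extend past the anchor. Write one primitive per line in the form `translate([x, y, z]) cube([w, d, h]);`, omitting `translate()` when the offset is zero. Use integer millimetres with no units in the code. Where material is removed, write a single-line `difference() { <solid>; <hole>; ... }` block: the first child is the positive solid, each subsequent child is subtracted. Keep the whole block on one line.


difference() { translate([451, 147, 0]) cube([4486, 105, 2469]); translate([1534, 147, 1254]) cube([1373, 105, 689]); }
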